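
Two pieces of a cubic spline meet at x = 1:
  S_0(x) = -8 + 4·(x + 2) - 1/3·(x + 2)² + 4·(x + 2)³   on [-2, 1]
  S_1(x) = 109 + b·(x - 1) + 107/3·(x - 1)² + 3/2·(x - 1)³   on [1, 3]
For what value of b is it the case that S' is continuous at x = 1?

110

S_0'(x) = 4 - 2/3·(x + 2) + 12·(x + 2)², so S_0'(1) = 110. On the right, S_1'(1) = b, so b = 110.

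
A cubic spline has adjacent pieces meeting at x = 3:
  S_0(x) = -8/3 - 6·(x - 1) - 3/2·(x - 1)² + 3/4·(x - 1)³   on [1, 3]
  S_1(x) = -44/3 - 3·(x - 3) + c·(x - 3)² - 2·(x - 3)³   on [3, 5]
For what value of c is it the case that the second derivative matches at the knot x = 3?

S_0''(x) = -3 + 9/2·(x - 1), so S_0''(3) = 6. On the right, S_1''(3) = 2c, so c = 3.

3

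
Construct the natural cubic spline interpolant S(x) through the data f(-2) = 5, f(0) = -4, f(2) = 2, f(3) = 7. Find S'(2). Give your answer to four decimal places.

Write M_i for S''(x_i). With h_i = 2, 2, 1 and divided differences Δ_i = -9/2, 3, 5, the continuity of S' gives the tridiagonal system
  2·M_0 + 8·M_1 + 2·M_2 = 6(Δ_1 - Δ_0) = 45
  2·M_1 + 6·M_2 + 1·M_3 = 6(Δ_2 - Δ_1) = 12
Natural end conditions: M_0 = M_3 = 0.
Solving the tridiagonal system: M_0 = 0, M_1 = 123/22, M_2 = 3/22, M_3 = 0.
On [2, 3], S'(x) = b_2 + 2c_2·(x - 2) + 3d_2·(x - 2)² with b_2 = Δ_2 - h_2(2M_2 + M_3)/6 = 109/22, c_2 = M_2/2 = 3/44, d_2 = (M_3 - M_2)/(6h_2) = -1/44. So S'(2) = 109/22.

4.9545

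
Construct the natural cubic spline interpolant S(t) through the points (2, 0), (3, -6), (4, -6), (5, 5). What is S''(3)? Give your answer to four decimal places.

5.2000

With M_i denoting the second derivative at x_i, h_i = 1, 1, 1, and Δ_i = (y_(i+1) − y_i)/h_i = -6, 0, 11:
  1·M_0 + 4·M_1 + 1·M_2 = 6(Δ_1 - Δ_0) = 36
  1·M_1 + 4·M_2 + 1·M_3 = 6(Δ_2 - Δ_1) = 66
Natural end conditions: M_0 = M_3 = 0.
Hence M_0 = 0, M_1 = 26/5, M_2 = 76/5, M_3 = 0.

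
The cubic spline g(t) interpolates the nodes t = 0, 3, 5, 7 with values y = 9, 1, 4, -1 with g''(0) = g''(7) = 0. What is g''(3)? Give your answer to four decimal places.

3.2632

Let m_i = g''(x_i). Step sizes h_i = 3, 2, 2; slopes of the chords Δ_i = (y_(i+1) - y_i)/h_i = -8/3, 3/2, -5/2.
  3·m_0 + 10·m_1 + 2·m_2 = 6(Δ_1 - Δ_0) = 25
  2·m_1 + 8·m_2 + 2·m_3 = 6(Δ_2 - Δ_1) = -24
Natural end conditions: m_0 = m_3 = 0.
Solving the tridiagonal system: m_0 = 0, m_1 = 62/19, m_2 = -145/38, m_3 = 0.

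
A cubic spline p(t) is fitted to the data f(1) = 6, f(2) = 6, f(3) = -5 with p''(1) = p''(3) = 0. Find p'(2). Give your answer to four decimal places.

-5.5000

Put M_i = p'' at the i-th knot. Here h = (1, 1) and Δ = (0, -11), so the interior equations h_(i-1)·M_(i-1) + 2(h_(i-1)+h_i)·M_i + h_i·M_(i+1) = 6(Δ_i − Δ_(i-1)) read
  1·M_0 + 4·M_1 + 1·M_2 = 6(Δ_1 - Δ_0) = -66
Natural end conditions: M_0 = M_2 = 0.
Forward elimination and back-substitution give M_0 = 0, M_1 = -33/2, M_2 = 0.
On [2, 3], p'(t) = b_1 + 2c_1·(t - 2) + 3d_1·(t - 2)² with b_1 = Δ_1 - h_1(2M_1 + M_2)/6 = -11/2, c_1 = M_1/2 = -33/4, d_1 = (M_2 - M_1)/(6h_1) = 11/4. So p'(2) = -11/2.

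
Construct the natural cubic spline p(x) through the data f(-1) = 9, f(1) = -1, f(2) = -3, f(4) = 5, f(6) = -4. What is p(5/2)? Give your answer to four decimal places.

-1.5453

Put σ_i = p'' at the i-th knot. Here h = (2, 1, 2, 2) and Δ = (-5, -2, 4, -9/2), so the interior equations h_(i-1)·σ_(i-1) + 2(h_(i-1)+h_i)·σ_i + h_i·σ_(i+1) = 6(Δ_i − Δ_(i-1)) read
  2·σ_0 + 6·σ_1 + 1·σ_2 = 6(Δ_1 - Δ_0) = 18
  1·σ_1 + 6·σ_2 + 2·σ_3 = 6(Δ_2 - Δ_1) = 36
  2·σ_2 + 8·σ_3 + 2·σ_4 = 6(Δ_3 - Δ_2) = -51
Natural end conditions: σ_0 = σ_4 = 0.
Hence σ_0 = 0, σ_1 = 201/128, σ_2 = 549/64, σ_3 = -2181/256, σ_4 = 0.
On [2, 4], p(x) = -3 + 287/256·(x - 2) + 549/128·(x - 2)² - 1459/1024·(x - 2)³.
With (x - 2) = 1/2: p(5/2) = -12659/8192.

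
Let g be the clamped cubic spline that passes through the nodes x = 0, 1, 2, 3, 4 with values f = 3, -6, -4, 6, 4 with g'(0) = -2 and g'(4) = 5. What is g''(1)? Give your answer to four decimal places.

20.7143

Put σ_i = g'' at the i-th knot. Here h = (1, 1, 1, 1) and Δ = (-9, 2, 10, -2), so the interior equations h_(i-1)·σ_(i-1) + 2(h_(i-1)+h_i)·σ_i + h_i·σ_(i+1) = 6(Δ_i − Δ_(i-1)) read
  1·σ_0 + 4·σ_1 + 1·σ_2 = 6(Δ_1 - Δ_0) = 66
  1·σ_1 + 4·σ_2 + 1·σ_3 = 6(Δ_2 - Δ_1) = 48
  1·σ_2 + 4·σ_3 + 1·σ_4 = 6(Δ_3 - Δ_2) = -72
Clamped end conditions give two more equations: 2h_0·σ_0 + h_0·σ_1 = 6(Δ_0 - g'(0)) = -42 and h_3·σ_3 + 2h_3·σ_4 = 6(g'(4) - Δ_3) = 42.
Solving the tridiagonal system: σ_0 = -439/14, σ_1 = 145/7, σ_2 = 29/2, σ_3 = -215/7, σ_4 = 509/14.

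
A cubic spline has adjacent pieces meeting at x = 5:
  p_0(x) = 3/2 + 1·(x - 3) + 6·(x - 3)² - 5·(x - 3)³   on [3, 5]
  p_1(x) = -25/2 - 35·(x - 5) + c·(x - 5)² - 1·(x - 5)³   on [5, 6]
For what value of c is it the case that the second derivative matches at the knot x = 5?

p_0''(x) = 12 - 30·(x - 3), so p_0''(5) = -48. On the right, p_1''(5) = 2c, so c = -24.

-24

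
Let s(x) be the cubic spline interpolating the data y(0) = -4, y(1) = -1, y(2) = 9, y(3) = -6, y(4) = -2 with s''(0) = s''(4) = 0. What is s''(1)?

Write M_i for s''(x_i). With h_i = 1, 1, 1, 1 and divided differences Δ_i = 3, 10, -15, 4, the continuity of s' gives the tridiagonal system
  1·M_0 + 4·M_1 + 1·M_2 = 6(Δ_1 - Δ_0) = 42
  1·M_1 + 4·M_2 + 1·M_3 = 6(Δ_2 - Δ_1) = -150
  1·M_2 + 4·M_3 + 1·M_4 = 6(Δ_3 - Δ_2) = 114
Natural end conditions: M_0 = M_4 = 0.
Forward elimination and back-substitution give M_0 = 0, M_1 = 24, M_2 = -54, M_3 = 42, M_4 = 0.

24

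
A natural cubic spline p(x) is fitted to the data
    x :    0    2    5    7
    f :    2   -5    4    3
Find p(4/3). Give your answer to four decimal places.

With M_i denoting the second derivative at x_i, h_i = 2, 3, 2, and Δ_i = (y_(i+1) − y_i)/h_i = -7/2, 3, -1/2:
  2·M_0 + 10·M_1 + 3·M_2 = 6(Δ_1 - Δ_0) = 39
  3·M_1 + 10·M_2 + 2·M_3 = 6(Δ_2 - Δ_1) = -21
Natural end conditions: M_0 = M_3 = 0.
Forward elimination and back-substitution give M_0 = 0, M_1 = 453/91, M_2 = -327/91, M_3 = 0.
On [0, 2], p(x) = 2 - 939/182·x + 0·x² + 151/364·x³.
With x = 4/3: p(4/3) = -9572/2457.

-3.8958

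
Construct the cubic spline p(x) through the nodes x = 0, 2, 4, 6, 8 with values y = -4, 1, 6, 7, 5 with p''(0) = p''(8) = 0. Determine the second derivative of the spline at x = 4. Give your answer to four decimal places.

-1.3929

Put M_i = p'' at the i-th knot. Here h = (2, 2, 2, 2) and Δ = (5/2, 5/2, 1/2, -1), so the interior equations h_(i-1)·M_(i-1) + 2(h_(i-1)+h_i)·M_i + h_i·M_(i+1) = 6(Δ_i − Δ_(i-1)) read
  2·M_0 + 8·M_1 + 2·M_2 = 6(Δ_1 - Δ_0) = 0
  2·M_1 + 8·M_2 + 2·M_3 = 6(Δ_2 - Δ_1) = -12
  2·M_2 + 8·M_3 + 2·M_4 = 6(Δ_3 - Δ_2) = -9
Natural end conditions: M_0 = M_4 = 0.
Hence M_0 = 0, M_1 = 39/112, M_2 = -39/28, M_3 = -87/112, M_4 = 0.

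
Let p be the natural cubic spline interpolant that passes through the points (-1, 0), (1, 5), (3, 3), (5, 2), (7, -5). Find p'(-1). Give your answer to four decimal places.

3.5268

With m_i denoting the second derivative at x_i, h_i = 2, 2, 2, 2, and Δ_i = (y_(i+1) − y_i)/h_i = 5/2, -1, -1/2, -7/2:
  2·m_0 + 8·m_1 + 2·m_2 = 6(Δ_1 - Δ_0) = -21
  2·m_1 + 8·m_2 + 2·m_3 = 6(Δ_2 - Δ_1) = 3
  2·m_2 + 8·m_3 + 2·m_4 = 6(Δ_3 - Δ_2) = -18
Natural end conditions: m_0 = m_4 = 0.
Hence m_0 = 0, m_1 = -345/112, m_2 = 51/28, m_3 = -303/112, m_4 = 0.
On [-1, 1], p'(t) = b_0 + 2c_0·(t + 1) + 3d_0·(t + 1)² with b_0 = Δ_0 - h_0(2m_0 + m_1)/6 = 395/112, c_0 = m_0/2 = 0, d_0 = (m_1 - m_0)/(6h_0) = -115/448. So p'(-1) = 395/112.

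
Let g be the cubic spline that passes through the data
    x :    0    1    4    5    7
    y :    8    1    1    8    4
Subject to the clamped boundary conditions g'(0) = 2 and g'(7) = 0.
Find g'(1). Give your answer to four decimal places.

-9.6000

Put m_i = g'' at the i-th knot. Here h = (1, 3, 1, 2) and Δ = (-7, 0, 7, -2), so the interior equations h_(i-1)·m_(i-1) + 2(h_(i-1)+h_i)·m_i + h_i·m_(i+1) = 6(Δ_i − Δ_(i-1)) read
  1·m_0 + 8·m_1 + 3·m_2 = 6(Δ_1 - Δ_0) = 42
  3·m_1 + 8·m_2 + 1·m_3 = 6(Δ_2 - Δ_1) = 42
  1·m_2 + 6·m_3 + 2·m_4 = 6(Δ_3 - Δ_2) = -54
Clamped end conditions give two more equations: 2h_0·m_0 + h_0·m_1 = 6(Δ_0 - g'(0)) = -54 and h_3·m_3 + 2h_3·m_4 = 6(g'(7) - Δ_3) = 12.
Solving the tridiagonal system: m_0 = -154/5, m_1 = 38/5, m_2 = 4, m_3 = -64/5, m_4 = 47/5.
On [1, 4], g'(x) = b_1 + 2c_1·(x - 1) + 3d_1·(x - 1)² with b_1 = Δ_1 - h_1(2m_1 + m_2)/6 = -48/5, c_1 = m_1/2 = 19/5, d_1 = (m_2 - m_1)/(6h_1) = -1/5. So g'(1) = -48/5.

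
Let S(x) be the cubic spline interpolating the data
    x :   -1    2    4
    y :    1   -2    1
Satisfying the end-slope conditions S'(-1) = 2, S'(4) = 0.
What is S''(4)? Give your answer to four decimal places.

Put M_i = S'' at the i-th knot. Here h = (3, 2) and Δ = (-1, 3/2), so the interior equations h_(i-1)·M_(i-1) + 2(h_(i-1)+h_i)·M_i + h_i·M_(i+1) = 6(Δ_i − Δ_(i-1)) read
  3·M_0 + 10·M_1 + 2·M_2 = 6(Δ_1 - Δ_0) = 15
Clamped end conditions give two more equations: 2h_0·M_0 + h_0·M_1 = 6(Δ_0 - S'(-1)) = -18 and h_1·M_1 + 2h_1·M_2 = 6(S'(4) - Δ_1) = -9.
Solving: M_0 = -49/10, M_1 = 19/5, M_2 = -83/20.

-4.1500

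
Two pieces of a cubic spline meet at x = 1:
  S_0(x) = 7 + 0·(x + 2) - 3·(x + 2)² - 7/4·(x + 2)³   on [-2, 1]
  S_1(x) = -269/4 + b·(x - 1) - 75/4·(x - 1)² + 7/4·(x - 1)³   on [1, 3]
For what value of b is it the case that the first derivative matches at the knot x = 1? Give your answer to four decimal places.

-65.2500

S_0'(x) = 0 - 6·(x + 2) - 21/4·(x + 2)², so S_0'(1) = -261/4. On the right, S_1'(1) = b, so b = -261/4.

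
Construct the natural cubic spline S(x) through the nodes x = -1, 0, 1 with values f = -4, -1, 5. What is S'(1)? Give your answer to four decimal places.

6.7500

Write m_i for S''(x_i). With h_i = 1, 1 and divided differences Δ_i = 3, 6, the continuity of S' gives the tridiagonal system
  1·m_0 + 4·m_1 + 1·m_2 = 6(Δ_1 - Δ_0) = 18
Natural end conditions: m_0 = m_2 = 0.
Solving: m_0 = 0, m_1 = 9/2, m_2 = 0.
On [0, 1], S'(x) = b_1 + 2c_1·x + 3d_1·x² with b_1 = Δ_1 - h_1(2m_1 + m_2)/6 = 9/2, c_1 = m_1/2 = 9/4, d_1 = (m_2 - m_1)/(6h_1) = -3/4. So S'(1) = 27/4.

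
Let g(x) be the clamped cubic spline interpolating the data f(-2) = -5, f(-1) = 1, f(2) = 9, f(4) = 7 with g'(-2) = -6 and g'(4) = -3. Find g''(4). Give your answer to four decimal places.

-3.4103

Let σ_i = g''(x_i). Step sizes h_i = 1, 3, 2; slopes of the chords Δ_i = (y_(i+1) - y_i)/h_i = 6, 8/3, -1.
  1·σ_0 + 8·σ_1 + 3·σ_2 = 6(Δ_1 - Δ_0) = -20
  3·σ_1 + 10·σ_2 + 2·σ_3 = 6(Δ_2 - Δ_1) = -22
Clamped end conditions give two more equations: 2h_0·σ_0 + h_0·σ_1 = 6(Δ_0 - g'(-2)) = 72 and h_2·σ_2 + 2h_2·σ_3 = 6(g'(4) - Δ_2) = -12.
Solving the tridiagonal system: σ_0 = 1556/39, σ_1 = -304/39, σ_2 = 32/39, σ_3 = -133/39.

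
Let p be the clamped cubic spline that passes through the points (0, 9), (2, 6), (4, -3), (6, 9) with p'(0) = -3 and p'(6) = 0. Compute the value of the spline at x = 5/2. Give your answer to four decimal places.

3.1781

With m_i denoting the second derivative at x_i, h_i = 2, 2, 2, and Δ_i = (y_(i+1) − y_i)/h_i = -3/2, -9/2, 6:
  2·m_0 + 8·m_1 + 2·m_2 = 6(Δ_1 - Δ_0) = -18
  2·m_1 + 8·m_2 + 2·m_3 = 6(Δ_2 - Δ_1) = 63
Clamped end conditions give two more equations: 2h_0·m_0 + h_0·m_1 = 6(Δ_0 - p'(0)) = 9 and h_2·m_2 + 2h_2·m_3 = 6(p'(6) - Δ_2) = -36.
Forward elimination and back-substitution give m_0 = 29/5, m_1 = -71/10, m_2 = 68/5, m_3 = -79/5.
On [2, 4], p(x) = 6 - 43/10·(x - 2) - 71/20·(x - 2)² + 69/40·(x - 2)³.
With (x - 2) = 1/2: p(5/2) = 1017/320.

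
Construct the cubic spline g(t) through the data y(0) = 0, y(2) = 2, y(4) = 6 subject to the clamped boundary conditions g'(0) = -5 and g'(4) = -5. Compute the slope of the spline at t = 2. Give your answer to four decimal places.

Write σ_i for g''(x_i). With h_i = 2, 2 and divided differences Δ_i = 1, 2, the continuity of g' gives the tridiagonal system
  2·σ_0 + 8·σ_1 + 2·σ_2 = 6(Δ_1 - Δ_0) = 6
Clamped end conditions give two more equations: 2h_0·σ_0 + h_0·σ_1 = 6(Δ_0 - g'(0)) = 36 and h_1·σ_1 + 2h_1·σ_2 = 6(g'(4) - Δ_1) = -42.
Solving the tridiagonal system: σ_0 = 33/4, σ_1 = 3/2, σ_2 = -45/4.
On [2, 4], g'(t) = b_1 + 2c_1·(t - 2) + 3d_1·(t - 2)² with b_1 = Δ_1 - h_1(2σ_1 + σ_2)/6 = 19/4, c_1 = σ_1/2 = 3/4, d_1 = (σ_2 - σ_1)/(6h_1) = -17/16. So g'(2) = 19/4.

4.7500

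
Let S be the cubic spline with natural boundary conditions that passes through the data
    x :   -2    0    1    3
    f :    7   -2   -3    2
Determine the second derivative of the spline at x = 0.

3

Write σ_i for S''(x_i). With h_i = 2, 1, 2 and divided differences Δ_i = -9/2, -1, 5/2, the continuity of S' gives the tridiagonal system
  2·σ_0 + 6·σ_1 + 1·σ_2 = 6(Δ_1 - Δ_0) = 21
  1·σ_1 + 6·σ_2 + 2·σ_3 = 6(Δ_2 - Δ_1) = 21
Natural end conditions: σ_0 = σ_3 = 0.
Forward elimination and back-substitution give σ_0 = 0, σ_1 = 3, σ_2 = 3, σ_3 = 0.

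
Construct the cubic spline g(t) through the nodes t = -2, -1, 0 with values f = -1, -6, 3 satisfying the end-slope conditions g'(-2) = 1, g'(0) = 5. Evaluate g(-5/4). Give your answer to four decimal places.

-5.3828

Let M_i = g''(x_i). Step sizes h_i = 1, 1; slopes of the chords Δ_i = (y_(i+1) - y_i)/h_i = -5, 9.
  1·M_0 + 4·M_1 + 1·M_2 = 6(Δ_1 - Δ_0) = 84
Clamped end conditions give two more equations: 2h_0·M_0 + h_0·M_1 = 6(Δ_0 - g'(-2)) = -36 and h_1·M_1 + 2h_1·M_2 = 6(g'(0) - Δ_1) = -24.
Solving the tridiagonal system: M_0 = -37, M_1 = 38, M_2 = -31.
On [-2, -1], g(t) = -1 + 1·(t + 2) - 37/2·(t + 2)² + 25/2·(t + 2)³.
With (t + 2) = 3/4: g(-5/4) = -689/128.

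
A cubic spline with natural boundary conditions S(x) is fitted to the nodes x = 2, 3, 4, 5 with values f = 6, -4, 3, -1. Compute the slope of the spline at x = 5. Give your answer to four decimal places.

Put σ_i = S'' at the i-th knot. Here h = (1, 1, 1) and Δ = (-10, 7, -4), so the interior equations h_(i-1)·σ_(i-1) + 2(h_(i-1)+h_i)·σ_i + h_i·σ_(i+1) = 6(Δ_i − Δ_(i-1)) read
  1·σ_0 + 4·σ_1 + 1·σ_2 = 6(Δ_1 - Δ_0) = 102
  1·σ_1 + 4·σ_2 + 1·σ_3 = 6(Δ_2 - Δ_1) = -66
Natural end conditions: σ_0 = σ_3 = 0.
Solving: σ_0 = 0, σ_1 = 158/5, σ_2 = -122/5, σ_3 = 0.
On [4, 5], S'(x) = b_2 + 2c_2·(x - 4) + 3d_2·(x - 4)² with b_2 = Δ_2 - h_2(2σ_2 + σ_3)/6 = 62/15, c_2 = σ_2/2 = -61/5, d_2 = (σ_3 - σ_2)/(6h_2) = 61/15. So S'(5) = -121/15.

-8.0667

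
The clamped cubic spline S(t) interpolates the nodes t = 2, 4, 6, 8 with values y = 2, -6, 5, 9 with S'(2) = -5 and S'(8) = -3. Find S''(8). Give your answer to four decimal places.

-5.8333

With M_i denoting the second derivative at x_i, h_i = 2, 2, 2, and Δ_i = (y_(i+1) − y_i)/h_i = -4, 11/2, 2:
  2·M_0 + 8·M_1 + 2·M_2 = 6(Δ_1 - Δ_0) = 57
  2·M_1 + 8·M_2 + 2·M_3 = 6(Δ_2 - Δ_1) = -21
Clamped end conditions give two more equations: 2h_0·M_0 + h_0·M_1 = 6(Δ_0 - S'(2)) = 6 and h_2·M_2 + 2h_2·M_3 = 6(S'(8) - Δ_2) = -30.
Solving: M_0 = -17/6, M_1 = 26/3, M_2 = -10/3, M_3 = -35/6.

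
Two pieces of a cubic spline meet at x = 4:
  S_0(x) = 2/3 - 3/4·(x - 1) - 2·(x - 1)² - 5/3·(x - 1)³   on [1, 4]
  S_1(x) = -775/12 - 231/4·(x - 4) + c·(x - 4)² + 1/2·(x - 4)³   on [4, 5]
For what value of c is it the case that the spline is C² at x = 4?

-17

S_0''(x) = -4 - 10·(x - 1), so S_0''(4) = -34. On the right, S_1''(4) = 2c, so c = -17.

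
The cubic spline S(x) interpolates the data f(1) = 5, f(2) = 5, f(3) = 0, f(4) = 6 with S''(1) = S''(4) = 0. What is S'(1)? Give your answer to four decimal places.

Write M_i for S''(x_i). With h_i = 1, 1, 1 and divided differences Δ_i = 0, -5, 6, the continuity of S' gives the tridiagonal system
  1·M_0 + 4·M_1 + 1·M_2 = 6(Δ_1 - Δ_0) = -30
  1·M_1 + 4·M_2 + 1·M_3 = 6(Δ_2 - Δ_1) = 66
Natural end conditions: M_0 = M_3 = 0.
Solving: M_0 = 0, M_1 = -62/5, M_2 = 98/5, M_3 = 0.
On [1, 2], S'(x) = b_0 + 2c_0·(x - 1) + 3d_0·(x - 1)² with b_0 = Δ_0 - h_0(2M_0 + M_1)/6 = 31/15, c_0 = M_0/2 = 0, d_0 = (M_1 - M_0)/(6h_0) = -31/15. So S'(1) = 31/15.

2.0667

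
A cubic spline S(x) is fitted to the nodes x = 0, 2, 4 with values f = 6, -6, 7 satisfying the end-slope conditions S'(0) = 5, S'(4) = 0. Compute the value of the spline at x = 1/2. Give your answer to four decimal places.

Let M_i = S''(x_i). Step sizes h_i = 2, 2; slopes of the chords Δ_i = (y_(i+1) - y_i)/h_i = -6, 13/2.
  2·M_0 + 8·M_1 + 2·M_2 = 6(Δ_1 - Δ_0) = 75
Clamped end conditions give two more equations: 2h_0·M_0 + h_0·M_1 = 6(Δ_0 - S'(0)) = -66 and h_1·M_1 + 2h_1·M_2 = 6(S'(4) - Δ_1) = -39.
Solving: M_0 = -217/8, M_1 = 85/4, M_2 = -163/8.
On [0, 2], S(x) = 6 + 5·x - 217/16·x² + 129/32·x³.
With x = 1/2: S(1/2) = 1437/256.

5.6133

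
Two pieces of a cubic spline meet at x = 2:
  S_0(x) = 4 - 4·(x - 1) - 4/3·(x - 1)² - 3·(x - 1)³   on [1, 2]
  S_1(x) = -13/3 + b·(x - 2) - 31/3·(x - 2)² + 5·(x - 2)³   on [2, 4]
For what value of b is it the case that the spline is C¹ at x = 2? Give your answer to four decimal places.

S_0'(x) = -4 - 8/3·(x - 1) - 9·(x - 1)², so S_0'(2) = -47/3. On the right, S_1'(2) = b, so b = -47/3.

-15.6667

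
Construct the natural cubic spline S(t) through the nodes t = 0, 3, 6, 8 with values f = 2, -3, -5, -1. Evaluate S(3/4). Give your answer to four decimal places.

0.7120

With M_i denoting the second derivative at x_i, h_i = 3, 3, 2, and Δ_i = (y_(i+1) − y_i)/h_i = -5/3, -2/3, 2:
  3·M_0 + 12·M_1 + 3·M_2 = 6(Δ_1 - Δ_0) = 6
  3·M_1 + 10·M_2 + 2·M_3 = 6(Δ_2 - Δ_1) = 16
Natural end conditions: M_0 = M_3 = 0.
Solving the tridiagonal system: M_0 = 0, M_1 = 4/37, M_2 = 58/37, M_3 = 0.
On [0, 3], S(t) = 2 - 191/111·t + 0·t² + 2/333·t³.
With t = 3/4: S(3/4) = 843/1184.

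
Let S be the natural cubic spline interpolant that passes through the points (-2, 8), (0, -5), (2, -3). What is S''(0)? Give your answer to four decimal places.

With M_i denoting the second derivative at x_i, h_i = 2, 2, and Δ_i = (y_(i+1) − y_i)/h_i = -13/2, 1:
  2·M_0 + 8·M_1 + 2·M_2 = 6(Δ_1 - Δ_0) = 45
Natural end conditions: M_0 = M_2 = 0.
Forward elimination and back-substitution give M_0 = 0, M_1 = 45/8, M_2 = 0.

5.6250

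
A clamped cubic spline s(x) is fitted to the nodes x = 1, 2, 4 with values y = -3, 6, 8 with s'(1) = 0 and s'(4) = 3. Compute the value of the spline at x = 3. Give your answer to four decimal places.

8.5000

Let M_i = s''(x_i). Step sizes h_i = 1, 2; slopes of the chords Δ_i = (y_(i+1) - y_i)/h_i = 9, 1.
  1·M_0 + 6·M_1 + 2·M_2 = 6(Δ_1 - Δ_0) = -48
Clamped end conditions give two more equations: 2h_0·M_0 + h_0·M_1 = 6(Δ_0 - s'(1)) = 54 and h_1·M_1 + 2h_1·M_2 = 6(s'(4) - Δ_1) = 12.
Solving: M_0 = 36, M_1 = -18, M_2 = 12.
On [2, 4], s(x) = 6 + 9·(x - 2) - 9·(x - 2)² + 5/2·(x - 2)³.
With (x - 2) = 1: s(3) = 17/2.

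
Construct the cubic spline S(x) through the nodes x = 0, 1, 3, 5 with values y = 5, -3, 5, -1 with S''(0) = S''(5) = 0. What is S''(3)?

-9

Let M_i = S''(x_i). Step sizes h_i = 1, 2, 2; slopes of the chords Δ_i = (y_(i+1) - y_i)/h_i = -8, 4, -3.
  1·M_0 + 6·M_1 + 2·M_2 = 6(Δ_1 - Δ_0) = 72
  2·M_1 + 8·M_2 + 2·M_3 = 6(Δ_2 - Δ_1) = -42
Natural end conditions: M_0 = M_3 = 0.
Solving: M_0 = 0, M_1 = 15, M_2 = -9, M_3 = 0.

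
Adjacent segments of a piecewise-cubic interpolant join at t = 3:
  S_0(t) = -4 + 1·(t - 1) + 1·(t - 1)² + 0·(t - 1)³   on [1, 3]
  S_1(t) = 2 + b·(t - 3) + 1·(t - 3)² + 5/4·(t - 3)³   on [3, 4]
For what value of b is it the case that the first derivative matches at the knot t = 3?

5

S_0'(t) = 1 + 2·(t - 1) + 0·(t - 1)², so S_0'(3) = 5. On the right, S_1'(3) = b, so b = 5.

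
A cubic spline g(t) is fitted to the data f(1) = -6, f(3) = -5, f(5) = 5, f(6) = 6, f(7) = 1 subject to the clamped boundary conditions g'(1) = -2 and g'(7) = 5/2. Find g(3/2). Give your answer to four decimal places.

-6.7344

With m_i denoting the second derivative at x_i, h_i = 2, 2, 1, 1, and Δ_i = (y_(i+1) − y_i)/h_i = 1/2, 5, 1, -5:
  2·m_0 + 8·m_1 + 2·m_2 = 6(Δ_1 - Δ_0) = 27
  2·m_1 + 6·m_2 + 1·m_3 = 6(Δ_2 - Δ_1) = -24
  1·m_2 + 4·m_3 + 1·m_4 = 6(Δ_3 - Δ_2) = -36
Clamped end conditions give two more equations: 2h_0·m_0 + h_0·m_1 = 6(Δ_0 - g'(1)) = 15 and h_3·m_3 + 2h_3·m_4 = 6(g'(7) - Δ_3) = 45.
Forward elimination and back-substitution give m_0 = 2, m_1 = 7/2, m_2 = -5/2, m_3 = -16, m_4 = 61/2.
On [1, 3], g(t) = -6 - 2·(t - 1) + 1·(t - 1)² + 1/8·(t - 1)³.
With (t - 1) = 1/2: g(3/2) = -431/64.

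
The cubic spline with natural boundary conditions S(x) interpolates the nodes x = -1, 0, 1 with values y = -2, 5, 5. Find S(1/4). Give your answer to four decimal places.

Let m_i = S''(x_i). Step sizes h_i = 1, 1; slopes of the chords Δ_i = (y_(i+1) - y_i)/h_i = 7, 0.
  1·m_0 + 4·m_1 + 1·m_2 = 6(Δ_1 - Δ_0) = -42
Natural end conditions: m_0 = m_2 = 0.
Solving: m_0 = 0, m_1 = -21/2, m_2 = 0.
On [0, 1], S(x) = 5 + 7/2·x - 21/4·x² + 7/4·x³.
With x = 1/4: S(1/4) = 1427/256.

5.5742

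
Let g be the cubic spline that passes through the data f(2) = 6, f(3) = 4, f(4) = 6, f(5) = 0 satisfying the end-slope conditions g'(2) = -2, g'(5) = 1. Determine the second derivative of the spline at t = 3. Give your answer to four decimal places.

13.6000

Write M_i for g''(x_i). With h_i = 1, 1, 1 and divided differences Δ_i = -2, 2, -6, the continuity of g' gives the tridiagonal system
  1·M_0 + 4·M_1 + 1·M_2 = 6(Δ_1 - Δ_0) = 24
  1·M_1 + 4·M_2 + 1·M_3 = 6(Δ_2 - Δ_1) = -48
Clamped end conditions give two more equations: 2h_0·M_0 + h_0·M_1 = 6(Δ_0 - g'(2)) = 0 and h_2·M_2 + 2h_2·M_3 = 6(g'(5) - Δ_2) = 42.
Solving the tridiagonal system: M_0 = -34/5, M_1 = 68/5, M_2 = -118/5, M_3 = 164/5.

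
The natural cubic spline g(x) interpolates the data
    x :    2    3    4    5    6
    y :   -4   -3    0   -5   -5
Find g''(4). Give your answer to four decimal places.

-16.7143

With m_i denoting the second derivative at x_i, h_i = 1, 1, 1, 1, and Δ_i = (y_(i+1) − y_i)/h_i = 1, 3, -5, 0:
  1·m_0 + 4·m_1 + 1·m_2 = 6(Δ_1 - Δ_0) = 12
  1·m_1 + 4·m_2 + 1·m_3 = 6(Δ_2 - Δ_1) = -48
  1·m_2 + 4·m_3 + 1·m_4 = 6(Δ_3 - Δ_2) = 30
Natural end conditions: m_0 = m_4 = 0.
Solving the tridiagonal system: m_0 = 0, m_1 = 201/28, m_2 = -117/7, m_3 = 327/28, m_4 = 0.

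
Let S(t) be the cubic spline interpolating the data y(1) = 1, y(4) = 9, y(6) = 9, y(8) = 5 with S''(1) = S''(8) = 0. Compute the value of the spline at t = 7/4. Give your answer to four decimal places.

With σ_i denoting the second derivative at x_i, h_i = 3, 2, 2, and Δ_i = (y_(i+1) − y_i)/h_i = 8/3, 0, -2:
  3·σ_0 + 10·σ_1 + 2·σ_2 = 6(Δ_1 - Δ_0) = -16
  2·σ_1 + 8·σ_2 + 2·σ_3 = 6(Δ_2 - Δ_1) = -12
Natural end conditions: σ_0 = σ_3 = 0.
Solving the tridiagonal system: σ_0 = 0, σ_1 = -26/19, σ_2 = -22/19, σ_3 = 0.
On [1, 4], S(t) = 1 + 191/57·(t - 1) + 0·(t - 1)² - 13/171·(t - 1)³.
With (t - 1) = 3/4: S(7/4) = 4233/1216.

3.4811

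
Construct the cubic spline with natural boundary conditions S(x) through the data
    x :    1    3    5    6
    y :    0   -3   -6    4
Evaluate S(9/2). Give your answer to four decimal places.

Let M_i = S''(x_i). Step sizes h_i = 2, 2, 1; slopes of the chords Δ_i = (y_(i+1) - y_i)/h_i = -3/2, -3/2, 10.
  2·M_0 + 8·M_1 + 2·M_2 = 6(Δ_1 - Δ_0) = 0
  2·M_1 + 6·M_2 + 1·M_3 = 6(Δ_2 - Δ_1) = 69
Natural end conditions: M_0 = M_3 = 0.
Solving: M_0 = 0, M_1 = -69/22, M_2 = 138/11, M_3 = 0.
On [3, 5], S(x) = -3 - 79/22·(x - 3) - 69/44·(x - 3)² + 115/88·(x - 3)³.
With (x - 3) = 3/2: S(9/2) = -5283/704.

-7.5043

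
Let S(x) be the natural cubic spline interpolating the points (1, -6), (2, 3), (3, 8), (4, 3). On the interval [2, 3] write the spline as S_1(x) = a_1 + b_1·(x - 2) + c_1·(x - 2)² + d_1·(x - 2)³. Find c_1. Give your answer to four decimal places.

Write σ_i for S''(x_i). With h_i = 1, 1, 1 and divided differences Δ_i = 9, 5, -5, the continuity of S' gives the tridiagonal system
  1·σ_0 + 4·σ_1 + 1·σ_2 = 6(Δ_1 - Δ_0) = -24
  1·σ_1 + 4·σ_2 + 1·σ_3 = 6(Δ_2 - Δ_1) = -60
Natural end conditions: σ_0 = σ_3 = 0.
Solving the tridiagonal system: σ_0 = 0, σ_1 = -12/5, σ_2 = -72/5, σ_3 = 0.
On [2, 3], with S_1(x) = a_1 + b_1·(x - 2) + c_1·(x - 2)² + d_1·(x - 2)³: c_1 = σ_1/2 = -6/5, d_1 = (σ_2 - σ_1)/(6h_1) = -2, b_1 = Δ_1 - h_1(2σ_1 + σ_2)/6 = 41/5.

-1.2000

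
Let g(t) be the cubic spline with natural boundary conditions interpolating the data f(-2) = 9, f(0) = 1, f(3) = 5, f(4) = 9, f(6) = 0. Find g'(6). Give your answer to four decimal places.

With σ_i denoting the second derivative at x_i, h_i = 2, 3, 1, 2, and Δ_i = (y_(i+1) − y_i)/h_i = -4, 4/3, 4, -9/2:
  2·σ_0 + 10·σ_1 + 3·σ_2 = 6(Δ_1 - Δ_0) = 32
  3·σ_1 + 8·σ_2 + 1·σ_3 = 6(Δ_2 - Δ_1) = 16
  1·σ_2 + 6·σ_3 + 2·σ_4 = 6(Δ_3 - Δ_2) = -51
Natural end conditions: σ_0 = σ_4 = 0.
Forward elimination and back-substitution give σ_0 = 0, σ_1 = 1063/416, σ_2 = 447/208, σ_3 = -3685/416, σ_4 = 0.
On [4, 6], g'(t) = b_3 + 2c_3·(t - 4) + 3d_3·(t - 4)² with b_3 = Δ_3 - h_3(2σ_3 + σ_4)/6 = 877/624, c_3 = σ_3/2 = -3685/832, d_3 = (σ_4 - σ_3)/(6h_3) = 3685/4992. So g'(6) = -9301/1248.

-7.4527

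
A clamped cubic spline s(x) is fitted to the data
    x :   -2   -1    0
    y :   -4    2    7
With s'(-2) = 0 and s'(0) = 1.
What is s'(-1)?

8

Put M_i = s'' at the i-th knot. Here h = (1, 1) and Δ = (6, 5), so the interior equations h_(i-1)·M_(i-1) + 2(h_(i-1)+h_i)·M_i + h_i·M_(i+1) = 6(Δ_i − Δ_(i-1)) read
  1·M_0 + 4·M_1 + 1·M_2 = 6(Δ_1 - Δ_0) = -6
Clamped end conditions give two more equations: 2h_0·M_0 + h_0·M_1 = 6(Δ_0 - s'(-2)) = 36 and h_1·M_1 + 2h_1·M_2 = 6(s'(0) - Δ_1) = -24.
Solving: M_0 = 20, M_1 = -4, M_2 = -10.
On [-1, 0], s'(x) = b_1 + 2c_1·(x + 1) + 3d_1·(x + 1)² with b_1 = Δ_1 - h_1(2M_1 + M_2)/6 = 8, c_1 = M_1/2 = -2, d_1 = (M_2 - M_1)/(6h_1) = -1. So s'(-1) = 8.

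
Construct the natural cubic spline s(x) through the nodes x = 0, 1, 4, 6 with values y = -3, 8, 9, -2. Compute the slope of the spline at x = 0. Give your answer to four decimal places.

Let m_i = s''(x_i). Step sizes h_i = 1, 3, 2; slopes of the chords Δ_i = (y_(i+1) - y_i)/h_i = 11, 1/3, -11/2.
  1·m_0 + 8·m_1 + 3·m_2 = 6(Δ_1 - Δ_0) = -64
  3·m_1 + 10·m_2 + 2·m_3 = 6(Δ_2 - Δ_1) = -35
Natural end conditions: m_0 = m_3 = 0.
Solving: m_0 = 0, m_1 = -535/71, m_2 = -88/71, m_3 = 0.
On [0, 1], s'(x) = b_0 + 2c_0·x + 3d_0·x² with b_0 = Δ_0 - h_0(2m_0 + m_1)/6 = 5221/426, c_0 = m_0/2 = 0, d_0 = (m_1 - m_0)/(6h_0) = -535/426. So s'(0) = 5221/426.

12.2559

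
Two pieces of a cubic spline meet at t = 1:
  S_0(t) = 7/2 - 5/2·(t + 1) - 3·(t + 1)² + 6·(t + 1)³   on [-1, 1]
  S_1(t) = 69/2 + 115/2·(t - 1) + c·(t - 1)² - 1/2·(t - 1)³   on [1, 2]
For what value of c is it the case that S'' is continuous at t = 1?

33

S_0''(t) = -6 + 36·(t + 1), so S_0''(1) = 66. On the right, S_1''(1) = 2c, so c = 33.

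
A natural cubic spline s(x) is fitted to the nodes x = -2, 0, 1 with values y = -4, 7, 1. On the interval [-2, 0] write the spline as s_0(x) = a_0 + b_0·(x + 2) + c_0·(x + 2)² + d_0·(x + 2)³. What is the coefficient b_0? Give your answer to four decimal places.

9.3333

With σ_i denoting the second derivative at x_i, h_i = 2, 1, and Δ_i = (y_(i+1) − y_i)/h_i = 11/2, -6:
  2·σ_0 + 6·σ_1 + 1·σ_2 = 6(Δ_1 - Δ_0) = -69
Natural end conditions: σ_0 = σ_2 = 0.
Solving: σ_0 = 0, σ_1 = -23/2, σ_2 = 0.
On [-2, 0], with s_0(x) = a_0 + b_0·(x + 2) + c_0·(x + 2)² + d_0·(x + 2)³: c_0 = σ_0/2 = 0, d_0 = (σ_1 - σ_0)/(6h_0) = -23/24, b_0 = Δ_0 - h_0(2σ_0 + σ_1)/6 = 28/3.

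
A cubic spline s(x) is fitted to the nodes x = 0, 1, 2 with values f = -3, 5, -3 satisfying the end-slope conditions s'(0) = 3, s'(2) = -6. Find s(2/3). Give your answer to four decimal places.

3.0370

Let σ_i = s''(x_i). Step sizes h_i = 1, 1; slopes of the chords Δ_i = (y_(i+1) - y_i)/h_i = 8, -8.
  1·σ_0 + 4·σ_1 + 1·σ_2 = 6(Δ_1 - Δ_0) = -96
Clamped end conditions give two more equations: 2h_0·σ_0 + h_0·σ_1 = 6(Δ_0 - s'(0)) = 30 and h_1·σ_1 + 2h_1·σ_2 = 6(s'(2) - Δ_1) = 12.
Forward elimination and back-substitution give σ_0 = 69/2, σ_1 = -39, σ_2 = 51/2.
On [0, 1], s(x) = -3 + 3·x + 69/4·x² - 49/4·x³.
With x = 2/3: s(2/3) = 82/27.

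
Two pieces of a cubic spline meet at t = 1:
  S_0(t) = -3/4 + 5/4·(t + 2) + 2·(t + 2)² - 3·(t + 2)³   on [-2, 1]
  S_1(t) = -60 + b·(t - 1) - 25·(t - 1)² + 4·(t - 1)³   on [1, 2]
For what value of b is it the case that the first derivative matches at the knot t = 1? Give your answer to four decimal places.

S_0'(t) = 5/4 + 4·(t + 2) - 9·(t + 2)², so S_0'(1) = -271/4. On the right, S_1'(1) = b, so b = -271/4.

-67.7500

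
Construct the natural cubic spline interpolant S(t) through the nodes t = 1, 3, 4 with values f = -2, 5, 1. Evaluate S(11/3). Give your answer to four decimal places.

2.7037

Write m_i for S''(x_i). With h_i = 2, 1 and divided differences Δ_i = 7/2, -4, the continuity of S' gives the tridiagonal system
  2·m_0 + 6·m_1 + 1·m_2 = 6(Δ_1 - Δ_0) = -45
Natural end conditions: m_0 = m_2 = 0.
Solving the tridiagonal system: m_0 = 0, m_1 = -15/2, m_2 = 0.
On [3, 4], S(t) = 5 - 3/2·(t - 3) - 15/4·(t - 3)² + 5/4·(t - 3)³.
With (t - 3) = 2/3: S(11/3) = 73/27.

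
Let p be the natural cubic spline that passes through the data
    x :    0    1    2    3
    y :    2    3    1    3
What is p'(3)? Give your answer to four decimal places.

3.2667

Let σ_i = p''(x_i). Step sizes h_i = 1, 1, 1; slopes of the chords Δ_i = (y_(i+1) - y_i)/h_i = 1, -2, 2.
  1·σ_0 + 4·σ_1 + 1·σ_2 = 6(Δ_1 - Δ_0) = -18
  1·σ_1 + 4·σ_2 + 1·σ_3 = 6(Δ_2 - Δ_1) = 24
Natural end conditions: σ_0 = σ_3 = 0.
Solving: σ_0 = 0, σ_1 = -32/5, σ_2 = 38/5, σ_3 = 0.
On [2, 3], p'(x) = b_2 + 2c_2·(x - 2) + 3d_2·(x - 2)² with b_2 = Δ_2 - h_2(2σ_2 + σ_3)/6 = -8/15, c_2 = σ_2/2 = 19/5, d_2 = (σ_3 - σ_2)/(6h_2) = -19/15. So p'(3) = 49/15.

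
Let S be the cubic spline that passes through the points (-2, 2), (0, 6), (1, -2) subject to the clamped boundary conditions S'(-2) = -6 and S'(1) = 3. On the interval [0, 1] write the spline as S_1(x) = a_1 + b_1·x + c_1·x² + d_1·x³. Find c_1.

Let m_i = S''(x_i). Step sizes h_i = 2, 1; slopes of the chords Δ_i = (y_(i+1) - y_i)/h_i = 2, -8.
  2·m_0 + 6·m_1 + 1·m_2 = 6(Δ_1 - Δ_0) = -60
Clamped end conditions give two more equations: 2h_0·m_0 + h_0·m_1 = 6(Δ_0 - S'(-2)) = 48 and h_1·m_1 + 2h_1·m_2 = 6(S'(1) - Δ_1) = 66.
Forward elimination and back-substitution give m_0 = 25, m_1 = -26, m_2 = 46.
On [0, 1], with S_1(x) = a_1 + b_1·x + c_1·x² + d_1·x³: c_1 = m_1/2 = -13, d_1 = (m_2 - m_1)/(6h_1) = 12, b_1 = Δ_1 - h_1(2m_1 + m_2)/6 = -7.

-13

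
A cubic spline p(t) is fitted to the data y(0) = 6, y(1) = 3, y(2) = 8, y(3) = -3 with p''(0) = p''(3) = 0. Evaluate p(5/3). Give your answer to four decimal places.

7.1630

With M_i denoting the second derivative at x_i, h_i = 1, 1, 1, and Δ_i = (y_(i+1) − y_i)/h_i = -3, 5, -11:
  1·M_0 + 4·M_1 + 1·M_2 = 6(Δ_1 - Δ_0) = 48
  1·M_1 + 4·M_2 + 1·M_3 = 6(Δ_2 - Δ_1) = -96
Natural end conditions: M_0 = M_3 = 0.
Hence M_0 = 0, M_1 = 96/5, M_2 = -144/5, M_3 = 0.
On [1, 2], p(t) = 3 + 17/5·(t - 1) + 48/5·(t - 1)² - 8·(t - 1)³.
With (t - 1) = 2/3: p(5/3) = 967/135.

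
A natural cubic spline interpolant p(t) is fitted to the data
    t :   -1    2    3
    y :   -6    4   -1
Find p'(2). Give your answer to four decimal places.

Let σ_i = p''(x_i). Step sizes h_i = 3, 1; slopes of the chords Δ_i = (y_(i+1) - y_i)/h_i = 10/3, -5.
  3·σ_0 + 8·σ_1 + 1·σ_2 = 6(Δ_1 - Δ_0) = -50
Natural end conditions: σ_0 = σ_2 = 0.
Hence σ_0 = 0, σ_1 = -25/4, σ_2 = 0.
On [2, 3], p'(t) = b_1 + 2c_1·(t - 2) + 3d_1·(t - 2)² with b_1 = Δ_1 - h_1(2σ_1 + σ_2)/6 = -35/12, c_1 = σ_1/2 = -25/8, d_1 = (σ_2 - σ_1)/(6h_1) = 25/24. So p'(2) = -35/12.

-2.9167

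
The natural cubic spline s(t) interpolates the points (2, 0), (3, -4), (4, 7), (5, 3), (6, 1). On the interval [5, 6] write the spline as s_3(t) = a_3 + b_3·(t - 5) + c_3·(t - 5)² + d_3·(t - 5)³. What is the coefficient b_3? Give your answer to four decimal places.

-5.7500

With m_i denoting the second derivative at x_i, h_i = 1, 1, 1, 1, and Δ_i = (y_(i+1) − y_i)/h_i = -4, 11, -4, -2:
  1·m_0 + 4·m_1 + 1·m_2 = 6(Δ_1 - Δ_0) = 90
  1·m_1 + 4·m_2 + 1·m_3 = 6(Δ_2 - Δ_1) = -90
  1·m_2 + 4·m_3 + 1·m_4 = 6(Δ_3 - Δ_2) = 12
Natural end conditions: m_0 = m_4 = 0.
Forward elimination and back-substitution give m_0 = 0, m_1 = 123/4, m_2 = -33, m_3 = 45/4, m_4 = 0.
On [5, 6], with s_3(t) = a_3 + b_3·(t - 5) + c_3·(t - 5)² + d_3·(t - 5)³: c_3 = m_3/2 = 45/8, d_3 = (m_4 - m_3)/(6h_3) = -15/8, b_3 = Δ_3 - h_3(2m_3 + m_4)/6 = -23/4.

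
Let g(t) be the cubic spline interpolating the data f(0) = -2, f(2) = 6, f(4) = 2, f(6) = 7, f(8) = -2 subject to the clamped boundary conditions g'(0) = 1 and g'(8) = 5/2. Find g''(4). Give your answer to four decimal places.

8.4375

Write M_i for g''(x_i). With h_i = 2, 2, 2, 2 and divided differences Δ_i = 4, -2, 5/2, -9/2, the continuity of g' gives the tridiagonal system
  2·M_0 + 8·M_1 + 2·M_2 = 6(Δ_1 - Δ_0) = -36
  2·M_1 + 8·M_2 + 2·M_3 = 6(Δ_2 - Δ_1) = 27
  2·M_2 + 8·M_3 + 2·M_4 = 6(Δ_3 - Δ_2) = -42
Clamped end conditions give two more equations: 2h_0·M_0 + h_0·M_1 = 6(Δ_0 - g'(0)) = 18 and h_3·M_3 + 2h_3·M_4 = 6(g'(8) - Δ_3) = 42.
Forward elimination and back-substitution give M_0 = 999/112, M_1 = -495/56, M_2 = 135/16, M_3 = -639/56, M_4 = 1815/112.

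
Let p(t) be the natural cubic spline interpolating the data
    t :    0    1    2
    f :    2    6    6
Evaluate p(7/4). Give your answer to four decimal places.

With M_i denoting the second derivative at x_i, h_i = 1, 1, and Δ_i = (y_(i+1) − y_i)/h_i = 4, 0:
  1·M_0 + 4·M_1 + 1·M_2 = 6(Δ_1 - Δ_0) = -24
Natural end conditions: M_0 = M_2 = 0.
Solving the tridiagonal system: M_0 = 0, M_1 = -6, M_2 = 0.
On [1, 2], p(t) = 6 + 2·(t - 1) - 3·(t - 1)² + 1·(t - 1)³.
With (t - 1) = 3/4: p(7/4) = 399/64.

6.2344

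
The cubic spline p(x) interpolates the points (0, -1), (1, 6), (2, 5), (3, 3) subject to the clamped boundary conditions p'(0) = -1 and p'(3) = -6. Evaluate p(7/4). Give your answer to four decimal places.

5.6938

Let M_i = p''(x_i). Step sizes h_i = 1, 1, 1; slopes of the chords Δ_i = (y_(i+1) - y_i)/h_i = 7, -1, -2.
  1·M_0 + 4·M_1 + 1·M_2 = 6(Δ_1 - Δ_0) = -48
  1·M_1 + 4·M_2 + 1·M_3 = 6(Δ_2 - Δ_1) = -6
Clamped end conditions give two more equations: 2h_0·M_0 + h_0·M_1 = 6(Δ_0 - p'(0)) = 48 and h_2·M_2 + 2h_2·M_3 = 6(p'(3) - Δ_2) = -24.
Hence M_0 = 532/15, M_1 = -344/15, M_2 = 124/15, M_3 = -242/15.
On [1, 2], p(x) = 6 + 79/15·(x - 1) - 172/15·(x - 1)² + 26/5·(x - 1)³.
With (x - 1) = 3/4: p(7/4) = 911/160.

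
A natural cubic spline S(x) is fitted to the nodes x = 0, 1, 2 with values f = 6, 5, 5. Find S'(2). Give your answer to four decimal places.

0.2500

Put σ_i = S'' at the i-th knot. Here h = (1, 1) and Δ = (-1, 0), so the interior equations h_(i-1)·σ_(i-1) + 2(h_(i-1)+h_i)·σ_i + h_i·σ_(i+1) = 6(Δ_i − Δ_(i-1)) read
  1·σ_0 + 4·σ_1 + 1·σ_2 = 6(Δ_1 - Δ_0) = 6
Natural end conditions: σ_0 = σ_2 = 0.
Forward elimination and back-substitution give σ_0 = 0, σ_1 = 3/2, σ_2 = 0.
On [1, 2], S'(x) = b_1 + 2c_1·(x - 1) + 3d_1·(x - 1)² with b_1 = Δ_1 - h_1(2σ_1 + σ_2)/6 = -1/2, c_1 = σ_1/2 = 3/4, d_1 = (σ_2 - σ_1)/(6h_1) = -1/4. So S'(2) = 1/4.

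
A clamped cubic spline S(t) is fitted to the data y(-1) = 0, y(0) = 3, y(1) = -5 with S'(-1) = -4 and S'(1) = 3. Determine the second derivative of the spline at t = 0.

-40

Put m_i = S'' at the i-th knot. Here h = (1, 1) and Δ = (3, -8), so the interior equations h_(i-1)·m_(i-1) + 2(h_(i-1)+h_i)·m_i + h_i·m_(i+1) = 6(Δ_i − Δ_(i-1)) read
  1·m_0 + 4·m_1 + 1·m_2 = 6(Δ_1 - Δ_0) = -66
Clamped end conditions give two more equations: 2h_0·m_0 + h_0·m_1 = 6(Δ_0 - S'(-1)) = 42 and h_1·m_1 + 2h_1·m_2 = 6(S'(1) - Δ_1) = 66.
Solving: m_0 = 41, m_1 = -40, m_2 = 53.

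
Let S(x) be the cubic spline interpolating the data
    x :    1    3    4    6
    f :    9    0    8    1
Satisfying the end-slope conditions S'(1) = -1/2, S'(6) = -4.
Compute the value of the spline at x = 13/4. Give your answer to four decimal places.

1.5459

Let m_i = S''(x_i). Step sizes h_i = 2, 1, 2; slopes of the chords Δ_i = (y_(i+1) - y_i)/h_i = -9/2, 8, -7/2.
  2·m_0 + 6·m_1 + 1·m_2 = 6(Δ_1 - Δ_0) = 75
  1·m_1 + 6·m_2 + 2·m_3 = 6(Δ_2 - Δ_1) = -69
Clamped end conditions give two more equations: 2h_0·m_0 + h_0·m_1 = 6(Δ_0 - S'(1)) = -24 and h_2·m_2 + 2h_2·m_3 = 6(S'(6) - Δ_2) = -3.
Solving the tridiagonal system: m_0 = -527/32, m_1 = 335/16, m_2 = -283/16, m_3 = 259/32.
On [3, 4], S(x) = 0 + 127/32·(x - 3) + 335/32·(x - 3)² - 103/16·(x - 3)³.
With (x - 3) = 1/4: S(13/4) = 1583/1024.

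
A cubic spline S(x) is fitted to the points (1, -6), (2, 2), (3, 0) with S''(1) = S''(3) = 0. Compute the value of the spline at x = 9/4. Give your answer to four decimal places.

2.3203

With M_i denoting the second derivative at x_i, h_i = 1, 1, and Δ_i = (y_(i+1) − y_i)/h_i = 8, -2:
  1·M_0 + 4·M_1 + 1·M_2 = 6(Δ_1 - Δ_0) = -60
Natural end conditions: M_0 = M_2 = 0.
Solving the tridiagonal system: M_0 = 0, M_1 = -15, M_2 = 0.
On [2, 3], S(x) = 2 + 3·(x - 2) - 15/2·(x - 2)² + 5/2·(x - 2)³.
With (x - 2) = 1/4: S(9/4) = 297/128.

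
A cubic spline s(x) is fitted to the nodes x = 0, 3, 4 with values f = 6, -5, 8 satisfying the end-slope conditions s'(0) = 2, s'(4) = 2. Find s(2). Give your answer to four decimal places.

-7.1481

Put σ_i = s'' at the i-th knot. Here h = (3, 1) and Δ = (-11/3, 13), so the interior equations h_(i-1)·σ_(i-1) + 2(h_(i-1)+h_i)·σ_i + h_i·σ_(i+1) = 6(Δ_i − Δ_(i-1)) read
  3·σ_0 + 8·σ_1 + 1·σ_2 = 6(Δ_1 - Δ_0) = 100
Clamped end conditions give two more equations: 2h_0·σ_0 + h_0·σ_1 = 6(Δ_0 - s'(0)) = -34 and h_1·σ_1 + 2h_1·σ_2 = 6(s'(4) - Δ_1) = -66.
Hence σ_0 = -109/6, σ_1 = 25, σ_2 = -91/2.
On [0, 3], s(x) = 6 + 2·x - 109/12·x² + 259/108·x³.
With x = 2: s(2) = -193/27.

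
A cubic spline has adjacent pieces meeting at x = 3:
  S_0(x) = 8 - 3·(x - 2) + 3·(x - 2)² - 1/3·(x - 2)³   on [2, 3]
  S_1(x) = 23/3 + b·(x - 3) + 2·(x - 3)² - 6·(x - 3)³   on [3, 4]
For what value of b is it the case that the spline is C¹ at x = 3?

2

S_0'(x) = -3 + 6·(x - 2) - 1·(x - 2)², so S_0'(3) = 2. On the right, S_1'(3) = b, so b = 2.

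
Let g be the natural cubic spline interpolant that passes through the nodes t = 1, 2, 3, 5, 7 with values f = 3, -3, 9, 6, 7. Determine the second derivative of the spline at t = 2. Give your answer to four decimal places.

32.2857

Put M_i = g'' at the i-th knot. Here h = (1, 1, 2, 2) and Δ = (-6, 12, -3/2, 1/2), so the interior equations h_(i-1)·M_(i-1) + 2(h_(i-1)+h_i)·M_i + h_i·M_(i+1) = 6(Δ_i − Δ_(i-1)) read
  1·M_0 + 4·M_1 + 1·M_2 = 6(Δ_1 - Δ_0) = 108
  1·M_1 + 6·M_2 + 2·M_3 = 6(Δ_2 - Δ_1) = -81
  2·M_2 + 8·M_3 + 2·M_4 = 6(Δ_3 - Δ_2) = 12
Natural end conditions: M_0 = M_4 = 0.
Hence M_0 = 0, M_1 = 226/7, M_2 = -148/7, M_3 = 95/14, M_4 = 0.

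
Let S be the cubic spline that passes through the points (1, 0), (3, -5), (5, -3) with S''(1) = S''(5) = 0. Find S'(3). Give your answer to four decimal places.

With M_i denoting the second derivative at x_i, h_i = 2, 2, and Δ_i = (y_(i+1) − y_i)/h_i = -5/2, 1:
  2·M_0 + 8·M_1 + 2·M_2 = 6(Δ_1 - Δ_0) = 21
Natural end conditions: M_0 = M_2 = 0.
Hence M_0 = 0, M_1 = 21/8, M_2 = 0.
On [3, 5], S'(t) = b_1 + 2c_1·(t - 3) + 3d_1·(t - 3)² with b_1 = Δ_1 - h_1(2M_1 + M_2)/6 = -3/4, c_1 = M_1/2 = 21/16, d_1 = (M_2 - M_1)/(6h_1) = -7/32. So S'(3) = -3/4.

-0.7500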